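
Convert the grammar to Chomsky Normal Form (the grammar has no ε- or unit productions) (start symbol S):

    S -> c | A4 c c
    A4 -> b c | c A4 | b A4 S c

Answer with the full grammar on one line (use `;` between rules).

Introduce a nonterminal for each terminal appearing in a rule of length ≥ 2: X1 → c, X2 → b.
Binarize each right-hand side of length ≥ 3 by chaining fresh nonterminals (Y1, Y2, …): affected rules were S → A4 X1 X1; A4 → X2 A4 S X1.

S -> c | A4 Y1; A4 -> X2 X1 | X1 A4 | X2 Y2; X1 -> c; X2 -> b; Y1 -> X1 X1; Y2 -> A4 Y3; Y3 -> S X1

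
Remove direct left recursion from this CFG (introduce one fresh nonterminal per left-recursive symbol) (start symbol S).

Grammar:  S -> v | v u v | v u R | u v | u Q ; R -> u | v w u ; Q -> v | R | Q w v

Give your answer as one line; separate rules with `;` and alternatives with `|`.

S -> v | v u v | v u R | u v | u Q; R -> u | v w u; Q -> v Q' | R Q'; Q' -> w v Q' | ε

Directly left-recursive nonterminal: Q.
For Q: α = {w v}, β = {v, R}. Rewrite as Q → β Q' and Q' → α Q' | ε.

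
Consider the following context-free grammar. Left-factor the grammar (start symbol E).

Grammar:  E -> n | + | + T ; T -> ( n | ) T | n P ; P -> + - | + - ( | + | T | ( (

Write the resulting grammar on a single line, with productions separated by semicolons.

E has alternatives sharing prefix '+': factor to E → + E' with E' → ε | T.
P has alternatives sharing prefix '+': factor to P → + P' with P' → - | - ( | ε.
P' has alternatives sharing prefix '-': factor to P' → - P'' with P'' → ε | (.

E -> n | + E'; T -> ( n | ) T | n P; P -> T | ( ( | + P'; E' -> ε | T; P' -> ε | - P''; P'' -> ε | (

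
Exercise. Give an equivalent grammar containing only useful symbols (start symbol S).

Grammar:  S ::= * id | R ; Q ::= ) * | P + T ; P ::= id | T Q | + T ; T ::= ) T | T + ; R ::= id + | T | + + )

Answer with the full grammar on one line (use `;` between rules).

S ::= * id | R; R ::= id + | + + )

Generating nonterminals: {P, Q, R, S}.
Reachable from S after that: {R, S}.
Removed useless symbols: {P, Q, T} and every production mentioning them.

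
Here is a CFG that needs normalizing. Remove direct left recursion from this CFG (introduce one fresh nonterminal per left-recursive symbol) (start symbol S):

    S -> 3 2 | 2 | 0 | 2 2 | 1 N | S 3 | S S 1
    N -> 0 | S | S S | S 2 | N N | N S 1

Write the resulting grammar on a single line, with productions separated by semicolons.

S -> 3 2 S' | 2 S' | 0 S' | 2 2 S' | 1 N S'; N -> 0 N' | S N' | S S N' | S 2 N'; S' -> 3 S' | S 1 S' | ε; N' -> N N' | S 1 N' | ε

S, N are directly left-recursive.
For S: α = {3, S 1}, β = {3 2, 2, 0, 2 2, 1 N}. Rewrite as S → β S' and S' → α S' | ε.
For N: α = {N, S 1}, β = {0, S, S S, S 2}. Rewrite as N → β N' and N' → α N' | ε.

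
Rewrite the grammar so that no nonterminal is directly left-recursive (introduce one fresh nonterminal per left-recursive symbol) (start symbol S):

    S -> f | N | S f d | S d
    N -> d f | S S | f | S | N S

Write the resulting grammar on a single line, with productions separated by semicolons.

S, N are directly left-recursive.
For S: α = {f d, d}, β = {f, N}. Rewrite as S → β S' and S' → α S' | ε.
For N: α = {S}, β = {d f, S S, f, S}. Rewrite as N → β N' and N' → α N' | ε.

S -> f S' | N S'; N -> d f N' | S S N' | f N' | S N'; S' -> f d S' | d S' | ε; N' -> S N' | ε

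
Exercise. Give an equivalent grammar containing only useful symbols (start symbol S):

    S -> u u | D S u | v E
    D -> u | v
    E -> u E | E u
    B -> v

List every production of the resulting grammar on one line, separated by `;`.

S -> u u | D S u; D -> u | v

Generating nonterminals: {B, D, S}.
Reachable from S after that: {D, S}.
Removed useless symbols: {B, E} and every production mentioning them.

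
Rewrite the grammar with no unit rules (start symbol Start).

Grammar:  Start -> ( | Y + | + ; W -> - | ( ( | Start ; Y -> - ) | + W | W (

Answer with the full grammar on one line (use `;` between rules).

Unit pairs: W ⇒* {Start}.
For each unit pair (A, B), copy every non-unit production of B to A, then drop all unit productions.

Start -> ( | Y + | +; W -> ( | Y + | + | - | ( (; Y -> - ) | + W | W (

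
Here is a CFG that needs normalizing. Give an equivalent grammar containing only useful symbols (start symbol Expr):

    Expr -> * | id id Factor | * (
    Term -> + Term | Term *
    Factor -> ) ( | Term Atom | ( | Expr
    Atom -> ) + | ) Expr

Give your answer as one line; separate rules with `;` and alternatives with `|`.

Generating nonterminals: {Atom, Expr, Factor}.
Reachable from Expr after that: {Expr, Factor}.
Removed useless symbols: {Atom, Term} and every production mentioning them.

Expr -> * | id id Factor | * (; Factor -> ) ( | ( | Expr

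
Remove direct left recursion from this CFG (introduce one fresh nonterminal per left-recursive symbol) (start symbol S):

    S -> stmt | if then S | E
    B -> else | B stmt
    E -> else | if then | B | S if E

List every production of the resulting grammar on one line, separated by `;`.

Directly left-recursive nonterminal: B.
For B: α = {stmt}, β = {else}. Rewrite as B → β B' and B' → α B' | ε.

S -> stmt | if then S | E; B -> else B'; E -> else | if then | B | S if E; B' -> stmt B' | ε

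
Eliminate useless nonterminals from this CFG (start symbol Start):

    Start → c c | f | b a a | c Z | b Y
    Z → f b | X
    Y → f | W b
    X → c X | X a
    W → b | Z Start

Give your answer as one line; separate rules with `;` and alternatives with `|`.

Start → c c | f | b a a | c Z | b Y; Z → f b; Y → f | W b; W → b | Z Start

Generating nonterminals: {Start, W, Y, Z}.
Reachable from Start after that: {Start, W, Y, Z}.
Removed useless symbols: {X} and every production mentioning them.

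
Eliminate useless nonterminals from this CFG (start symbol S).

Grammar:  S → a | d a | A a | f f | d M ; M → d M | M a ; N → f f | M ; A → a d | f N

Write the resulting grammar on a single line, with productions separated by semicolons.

Generating nonterminals: {A, N, S}.
Reachable from S after that: {A, N, S}.
Removed useless symbols: {M} and every production mentioning them.

S → a | d a | A a | f f; N → f f; A → a d | f N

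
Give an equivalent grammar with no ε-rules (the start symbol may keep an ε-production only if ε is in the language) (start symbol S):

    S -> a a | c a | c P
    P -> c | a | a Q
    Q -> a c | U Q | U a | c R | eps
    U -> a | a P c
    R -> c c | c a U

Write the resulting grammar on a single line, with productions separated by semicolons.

The nullable symbols are {Q}.
ε ∉ L(G), so no ε-production is kept.
Add the nullable-subset variants: Q → U Q gives U Q | U.

S -> a a | c a | c P; P -> c | a | a Q; Q -> a c | U Q | U | U a | c R; U -> a | a P c; R -> c c | c a U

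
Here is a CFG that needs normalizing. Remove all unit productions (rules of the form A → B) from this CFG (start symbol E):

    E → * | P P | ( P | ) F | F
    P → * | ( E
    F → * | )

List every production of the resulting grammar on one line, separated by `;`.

E → * | P P | ( P | ) F | ); P → * | ( E; F → * | )

Unit pairs: E ⇒* {F}.
Replace each nonterminal's rules with the union of the non-unit rules of every nonterminal it unit-derives.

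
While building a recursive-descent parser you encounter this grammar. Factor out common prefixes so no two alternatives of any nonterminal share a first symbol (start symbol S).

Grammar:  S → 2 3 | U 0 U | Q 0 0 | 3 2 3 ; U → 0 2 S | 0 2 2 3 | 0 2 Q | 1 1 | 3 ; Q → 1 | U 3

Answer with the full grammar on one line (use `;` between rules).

S → 2 3 | U 0 U | Q 0 0 | 3 2 3; U → 1 1 | 3 | 0 2 U'; Q → 1 | U 3; U' → S | 2 3 | Q

U has alternatives sharing prefix '0 2': factor to U → 0 2 U' with U' → S | 2 3 | Q.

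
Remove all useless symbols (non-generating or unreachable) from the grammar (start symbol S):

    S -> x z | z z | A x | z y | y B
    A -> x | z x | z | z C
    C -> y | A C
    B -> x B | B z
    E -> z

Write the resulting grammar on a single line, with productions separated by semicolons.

Generating nonterminals: {A, C, E, S}.
Reachable from S after that: {A, C, S}.
Removed useless symbols: {B, E} and every production mentioning them.

S -> x z | z z | A x | z y; A -> x | z x | z | z C; C -> y | A C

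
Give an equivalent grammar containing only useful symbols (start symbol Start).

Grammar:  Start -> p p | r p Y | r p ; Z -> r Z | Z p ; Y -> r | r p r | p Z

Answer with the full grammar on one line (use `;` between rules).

Start -> p p | r p Y | r p; Y -> r | r p r

Generating nonterminals: {Start, Y}.
Reachable from Start after that: {Start, Y}.
Removed useless symbols: {Z} and every production mentioning them.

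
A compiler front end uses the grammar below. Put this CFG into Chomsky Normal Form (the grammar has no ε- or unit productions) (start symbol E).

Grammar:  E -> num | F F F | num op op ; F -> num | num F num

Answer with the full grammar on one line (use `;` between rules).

Introduce a nonterminal for each terminal appearing in a rule of length ≥ 2: X1 → num, X2 → op.
Binarize each right-hand side of length ≥ 3 by chaining fresh nonterminals (Y1, Y2, …): affected rules were E → F F F; E → X1 X2 X2; F → X1 F X1.

E -> num | F Y1 | X1 Y2; F -> num | X1 Y3; X1 -> num; X2 -> op; Y1 -> F F; Y2 -> X2 X2; Y3 -> F X1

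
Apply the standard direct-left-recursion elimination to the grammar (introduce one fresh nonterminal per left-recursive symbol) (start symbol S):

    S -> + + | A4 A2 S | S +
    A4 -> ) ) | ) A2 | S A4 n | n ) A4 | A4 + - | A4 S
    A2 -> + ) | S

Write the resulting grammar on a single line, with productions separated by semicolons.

S, A4 are directly left-recursive.
For S: α = {+}, β = {+ +, A4 A2 S}. Rewrite as S → β S' and S' → α S' | ε.
For A4: α = {+ -, S}, β = {) ), ) A2, S A4 n, n ) A4}. Rewrite as A4 → β A4' and A4' → α A4' | ε.

S -> + + S' | A4 A2 S S'; A4 -> ) ) A4' | ) A2 A4' | S A4 n A4' | n ) A4 A4'; A2 -> + ) | S; S' -> + S' | ε; A4' -> + - A4' | S A4' | ε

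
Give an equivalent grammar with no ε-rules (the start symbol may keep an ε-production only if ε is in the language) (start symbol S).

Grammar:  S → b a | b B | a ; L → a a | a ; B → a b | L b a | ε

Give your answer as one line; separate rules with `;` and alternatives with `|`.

S → b a | b B | b | a; L → a a | a; B → a b | L b a

Nullable set = {B}.
ε ∉ L(G), so no ε-production is kept.
Add the nullable-subset variants: S → b B gives b B | b.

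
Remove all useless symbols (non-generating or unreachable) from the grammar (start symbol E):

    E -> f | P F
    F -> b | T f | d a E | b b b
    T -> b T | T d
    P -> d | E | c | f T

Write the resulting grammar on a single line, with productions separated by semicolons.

Generating nonterminals: {E, F, P}.
Reachable from E after that: {E, F, P}.
Removed useless symbols: {T} and every production mentioning them.

E -> f | P F; F -> b | d a E | b b b; P -> d | E | c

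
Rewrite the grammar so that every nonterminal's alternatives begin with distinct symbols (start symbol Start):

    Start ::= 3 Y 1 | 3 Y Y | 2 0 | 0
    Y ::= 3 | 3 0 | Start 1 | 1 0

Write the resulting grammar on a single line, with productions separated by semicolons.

Start ::= 2 0 | 0 | 3 Y Start1; Y ::= Start 1 | 1 0 | 3 Y1; Start1 ::= 1 | Y; Y1 ::= ε | 0

Start has alternatives sharing prefix '3 Y': factor to Start → 3 Y Start1 with Start1 → 1 | Y.
Y has alternatives sharing prefix '3': factor to Y → 3 Y1 with Y1 → ε | 0.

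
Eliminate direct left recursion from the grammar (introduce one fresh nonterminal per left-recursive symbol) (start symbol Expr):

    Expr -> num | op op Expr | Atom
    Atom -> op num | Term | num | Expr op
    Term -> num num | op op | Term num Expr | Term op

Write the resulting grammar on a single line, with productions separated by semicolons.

Expr -> num | op op Expr | Atom; Atom -> op num | Term | num | Expr op; Term -> num num Term1 | op op Term1; Term1 -> num Expr Term1 | op Term1 | ε

Left recursion appears on Term.
For Term: α = {num Expr, op}, β = {num num, op op}. Rewrite as Term → β Term1 and Term1 → α Term1 | ε.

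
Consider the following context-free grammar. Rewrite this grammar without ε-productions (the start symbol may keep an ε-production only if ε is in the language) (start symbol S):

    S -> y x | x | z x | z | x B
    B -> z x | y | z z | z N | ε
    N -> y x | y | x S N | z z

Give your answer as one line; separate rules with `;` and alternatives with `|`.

The nullable symbols are {B}.
ε ∉ L(G), so no ε-production is kept.

S -> y x | x | z x | z | x B; B -> z x | y | z z | z N; N -> y x | y | x S N | z z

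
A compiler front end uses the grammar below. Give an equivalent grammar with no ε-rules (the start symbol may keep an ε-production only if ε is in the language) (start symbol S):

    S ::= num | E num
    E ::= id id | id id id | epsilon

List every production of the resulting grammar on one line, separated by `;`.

Nullable nonterminals: {E}.
ε ∉ L(G), so no ε-production is kept.

S ::= num | E num; E ::= id id | id id id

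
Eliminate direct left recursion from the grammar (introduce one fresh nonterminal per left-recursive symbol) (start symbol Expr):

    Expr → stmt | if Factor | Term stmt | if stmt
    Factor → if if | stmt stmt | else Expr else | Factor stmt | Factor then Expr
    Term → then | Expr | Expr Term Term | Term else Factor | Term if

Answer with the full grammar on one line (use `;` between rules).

Expr → stmt | if Factor | Term stmt | if stmt; Factor → if if Factor1 | stmt stmt Factor1 | else Expr else Factor1; Term → then Term1 | Expr Term1 | Expr Term Term Term1; Factor1 → stmt Factor1 | then Expr Factor1 | ε; Term1 → else Factor Term1 | if Term1 | ε

Factor, Term are directly left-recursive.
For Factor: α = {stmt, then Expr}, β = {if if, stmt stmt, else Expr else}. Rewrite as Factor → β Factor1 and Factor1 → α Factor1 | ε.
For Term: α = {else Factor, if}, β = {then, Expr, Expr Term Term}. Rewrite as Term → β Term1 and Term1 → α Term1 | ε.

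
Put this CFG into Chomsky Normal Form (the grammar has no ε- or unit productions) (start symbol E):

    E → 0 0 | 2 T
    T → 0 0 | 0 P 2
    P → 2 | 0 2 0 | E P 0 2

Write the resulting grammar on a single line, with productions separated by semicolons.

Introduce a nonterminal for each terminal appearing in a rule of length ≥ 2: X1 → 0, X2 → 2.
Binarize each right-hand side of length ≥ 3 by chaining fresh nonterminals (Y1, Y2, …): affected rules were T → X1 P X2; P → X1 X2 X1; P → E P X1 X2.

E → X1 X1 | X2 T; T → X1 X1 | X1 Y1; P → 2 | X1 Y2 | E Y3; X1 → 0; X2 → 2; Y1 → P X2; Y2 → X2 X1; Y3 → P Y4; Y4 → X1 X2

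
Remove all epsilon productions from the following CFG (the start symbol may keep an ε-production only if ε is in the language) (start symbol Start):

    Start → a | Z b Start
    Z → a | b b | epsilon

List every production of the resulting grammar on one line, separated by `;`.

Nullable nonterminals: {Z}.
ε ∉ L(G), so no ε-production is kept.
Expand every rule over subsets of its nullable positions: Start → Z b Start gives Z b Start | b Start.

Start → a | Z b Start | b Start; Z → a | b b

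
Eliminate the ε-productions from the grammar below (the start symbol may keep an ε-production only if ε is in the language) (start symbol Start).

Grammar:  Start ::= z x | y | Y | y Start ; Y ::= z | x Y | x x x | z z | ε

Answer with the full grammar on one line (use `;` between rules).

Nullable set = {Start, Y}.
ε ∈ L(G) since Start is nullable, so keep Start → ε.
For each production, add variants omitting each subset of nullable occurrences: Y → x Y gives x Y | x.

Start ::= z x | y | Y | y Start | ε; Y ::= z | x Y | x | x x x | z z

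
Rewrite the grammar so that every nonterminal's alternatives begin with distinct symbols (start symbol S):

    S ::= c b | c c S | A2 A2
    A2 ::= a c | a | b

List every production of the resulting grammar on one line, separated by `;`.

S ::= A2 A2 | c S'; A2 ::= b | a A2'; S' ::= b | c S; A2' ::= c | ε

S has alternatives sharing prefix 'c': factor to S → c S' with S' → b | c S.
A2 has alternatives sharing prefix 'a': factor to A2 → a A2' with A2' → c | ε.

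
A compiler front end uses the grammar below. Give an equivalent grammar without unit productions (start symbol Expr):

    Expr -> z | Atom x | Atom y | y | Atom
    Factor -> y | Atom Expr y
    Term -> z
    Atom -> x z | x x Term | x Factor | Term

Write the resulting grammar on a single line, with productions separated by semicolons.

Expr -> z | x z | x x Term | x Factor | Atom x | Atom y | y; Factor -> y | Atom Expr y; Term -> z; Atom -> z | x z | x x Term | x Factor

Unit pairs: Atom ⇒* {Term}; Expr ⇒* {Atom, Term}.
For each unit pair (A, B), copy every non-unit production of B to A, then drop all unit productions.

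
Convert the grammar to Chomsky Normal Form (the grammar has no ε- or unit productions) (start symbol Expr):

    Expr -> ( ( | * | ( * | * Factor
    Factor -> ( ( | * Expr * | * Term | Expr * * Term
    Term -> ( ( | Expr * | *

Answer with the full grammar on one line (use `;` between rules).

Introduce a nonterminal for each terminal appearing in a rule of length ≥ 2: X1 → (, X2 → *.
Binarize each right-hand side of length ≥ 3 by chaining fresh nonterminals (Y1, Y2, …): affected rules were Factor → X2 Expr X2; Factor → Expr X2 X2 Term.

Expr -> X1 X1 | * | X1 X2 | X2 Factor; Factor -> X1 X1 | X2 Y1 | X2 Term | Expr Y2; Term -> X1 X1 | Expr X2 | *; X1 -> (; X2 -> *; Y1 -> Expr X2; Y2 -> X2 Y3; Y3 -> X2 Term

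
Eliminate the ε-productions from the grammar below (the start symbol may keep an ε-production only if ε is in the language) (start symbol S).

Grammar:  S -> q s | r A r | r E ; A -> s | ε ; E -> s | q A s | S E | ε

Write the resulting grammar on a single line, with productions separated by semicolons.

S -> q s | r A r | r r | r E | r; A -> s; E -> s | q A s | q s | S E | S

Nullable set = {A, E}.
ε ∉ L(G), so no ε-production is kept.
Expand every rule over subsets of its nullable positions: S → r A r gives r A r | r r. S → r E gives r E | r. E → q A s gives q A s | q s. E → S E gives S E | S.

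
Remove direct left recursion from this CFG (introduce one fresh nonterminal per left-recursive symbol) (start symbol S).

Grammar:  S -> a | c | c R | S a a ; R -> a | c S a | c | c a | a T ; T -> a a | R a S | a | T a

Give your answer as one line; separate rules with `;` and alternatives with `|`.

S -> a S' | c S' | c R S'; R -> a | c S a | c | c a | a T; T -> a a T' | R a S T' | a T'; S' -> a a S' | ε; T' -> a T' | ε

Left recursion appears on S, T.
For S: α = {a a}, β = {a, c, c R}. Rewrite as S → β S' and S' → α S' | ε.
For T: α = {a}, β = {a a, R a S, a}. Rewrite as T → β T' and T' → α T' | ε.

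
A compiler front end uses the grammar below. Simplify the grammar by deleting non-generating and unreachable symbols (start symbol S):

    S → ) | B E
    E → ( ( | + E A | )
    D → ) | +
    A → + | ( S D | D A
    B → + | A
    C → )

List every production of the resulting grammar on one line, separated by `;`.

Generating nonterminals: {A, B, C, D, E, S}.
Reachable from S after that: {A, B, D, E, S}.
Removed useless symbols: {C} and every production mentioning them.

S → ) | B E; E → ( ( | + E A | ); D → ) | +; A → + | ( S D | D A; B → + | A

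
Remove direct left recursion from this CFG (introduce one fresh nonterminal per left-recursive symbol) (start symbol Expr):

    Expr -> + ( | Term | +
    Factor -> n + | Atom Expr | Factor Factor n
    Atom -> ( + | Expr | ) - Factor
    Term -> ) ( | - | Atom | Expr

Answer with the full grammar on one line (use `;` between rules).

Factor is directly left-recursive.
For Factor: α = {Factor n}, β = {n +, Atom Expr}. Rewrite as Factor → β Factor1 and Factor1 → α Factor1 | ε.

Expr -> + ( | Term | +; Factor -> n + Factor1 | Atom Expr Factor1; Atom -> ( + | Expr | ) - Factor; Term -> ) ( | - | Atom | Expr; Factor1 -> Factor n Factor1 | ε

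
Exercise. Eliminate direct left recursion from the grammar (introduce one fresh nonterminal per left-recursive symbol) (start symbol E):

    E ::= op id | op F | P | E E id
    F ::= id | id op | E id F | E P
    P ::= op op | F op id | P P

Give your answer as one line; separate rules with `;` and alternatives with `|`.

E ::= op id E' | op F E' | P E'; F ::= id | id op | E id F | E P; P ::= op op P' | F op id P'; E' ::= E id E' | ε; P' ::= P P' | ε

E, P are directly left-recursive.
For E: α = {E id}, β = {op id, op F, P}. Rewrite as E → β E' and E' → α E' | ε.
For P: α = {P}, β = {op op, F op id}. Rewrite as P → β P' and P' → α P' | ε.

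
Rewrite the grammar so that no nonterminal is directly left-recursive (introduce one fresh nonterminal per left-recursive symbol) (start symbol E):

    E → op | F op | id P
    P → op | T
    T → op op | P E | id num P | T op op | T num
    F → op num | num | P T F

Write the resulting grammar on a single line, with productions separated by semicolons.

E → op | F op | id P; P → op | T; T → op op T' | P E T' | id num P T'; F → op num | num | P T F; T' → op op T' | num T' | ε

T is directly left-recursive.
For T: α = {op op, num}, β = {op op, P E, id num P}. Rewrite as T → β T' and T' → α T' | ε.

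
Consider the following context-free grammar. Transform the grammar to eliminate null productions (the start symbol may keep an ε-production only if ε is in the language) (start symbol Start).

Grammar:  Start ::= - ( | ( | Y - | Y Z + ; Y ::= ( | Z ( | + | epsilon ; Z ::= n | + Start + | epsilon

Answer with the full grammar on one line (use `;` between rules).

Nullable nonterminals: {Y, Z}.
ε ∉ L(G), so no ε-production is kept.
Add the nullable-subset variants: Start → Y - gives Y - | -. Start → Y Z + gives Y Z + | Y + | Z + | +.

Start ::= - ( | ( | Y - | - | Y Z + | Y + | Z + | +; Y ::= ( | Z ( | +; Z ::= n | + Start +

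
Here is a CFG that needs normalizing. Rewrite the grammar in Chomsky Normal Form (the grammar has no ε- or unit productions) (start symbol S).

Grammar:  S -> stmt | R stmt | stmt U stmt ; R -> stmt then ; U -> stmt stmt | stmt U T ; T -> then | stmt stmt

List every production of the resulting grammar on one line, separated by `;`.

S -> stmt | R X1 | X1 Y1; R -> X1 X2; U -> X1 X1 | X1 Y2; T -> then | X1 X1; X1 -> stmt; X2 -> then; Y1 -> U X1; Y2 -> U T

Introduce a nonterminal for each terminal appearing in a rule of length ≥ 2: X1 → stmt, X2 → then.
Binarize each right-hand side of length ≥ 3 by chaining fresh nonterminals (Y1, Y2, …): affected rules were S → X1 U X1; U → X1 U T.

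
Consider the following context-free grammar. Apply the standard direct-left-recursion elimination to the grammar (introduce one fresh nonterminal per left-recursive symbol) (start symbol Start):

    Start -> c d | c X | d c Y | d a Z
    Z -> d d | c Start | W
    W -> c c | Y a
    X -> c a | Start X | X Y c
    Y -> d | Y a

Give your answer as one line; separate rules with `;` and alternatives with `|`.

Directly left-recursive nonterminals: X, Y.
For X: α = {Y c}, β = {c a, Start X}. Rewrite as X → β X1 and X1 → α X1 | ε.
For Y: α = {a}, β = {d}. Rewrite as Y → β Y1 and Y1 → α Y1 | ε.

Start -> c d | c X | d c Y | d a Z; Z -> d d | c Start | W; W -> c c | Y a; X -> c a X1 | Start X X1; Y -> d Y1; X1 -> Y c X1 | ε; Y1 -> a Y1 | ε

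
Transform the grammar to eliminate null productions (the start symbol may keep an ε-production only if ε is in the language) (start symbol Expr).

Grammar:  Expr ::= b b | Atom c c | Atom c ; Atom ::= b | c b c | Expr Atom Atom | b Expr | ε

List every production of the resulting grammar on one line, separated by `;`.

Expr ::= b b | Atom c c | c c | Atom c | c; Atom ::= b | c b c | Expr Atom Atom | Expr Atom | Expr | b Expr

Nullable nonterminals: {Atom}.
ε ∉ L(G), so no ε-production is kept.
Expand every rule over subsets of its nullable positions: Expr → Atom c c gives Atom c c | c c. Expr → Atom c gives Atom c | c. Atom → Expr Atom Atom gives Expr Atom Atom | Expr Atom | Expr.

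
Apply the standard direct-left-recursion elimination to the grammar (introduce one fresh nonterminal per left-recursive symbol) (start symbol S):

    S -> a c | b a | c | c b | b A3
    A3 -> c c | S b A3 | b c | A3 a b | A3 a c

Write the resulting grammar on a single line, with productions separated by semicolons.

Directly left-recursive nonterminal: A3.
For A3: α = {a b, a c}, β = {c c, S b A3, b c}. Rewrite as A3 → β A3' and A3' → α A3' | ε.

S -> a c | b a | c | c b | b A3; A3 -> c c A3' | S b A3 A3' | b c A3'; A3' -> a b A3' | a c A3' | eps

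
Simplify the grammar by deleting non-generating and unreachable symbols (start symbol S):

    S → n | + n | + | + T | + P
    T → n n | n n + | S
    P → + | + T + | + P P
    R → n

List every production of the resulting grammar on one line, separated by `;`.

Generating nonterminals: {P, R, S, T}.
Reachable from S after that: {P, S, T}.
Removed useless symbols: {R} and every production mentioning them.

S → n | + n | + | + T | + P; T → n n | n n + | S; P → + | + T + | + P P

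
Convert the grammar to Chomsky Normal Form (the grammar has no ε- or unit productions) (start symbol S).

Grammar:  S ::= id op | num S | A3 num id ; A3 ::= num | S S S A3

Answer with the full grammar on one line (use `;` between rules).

Introduce a nonterminal for each terminal appearing in a rule of length ≥ 2: X1 → id, X2 → op, X3 → num.
Binarize each right-hand side of length ≥ 3 by chaining fresh nonterminals (Y1, Y2, …): affected rules were S → A3 X3 X1; A3 → S S S A3.

S ::= X1 X2 | X3 S | A3 Y1; A3 ::= num | S Y2; X1 ::= id; X2 ::= op; X3 ::= num; Y1 ::= X3 X1; Y2 ::= S Y3; Y3 ::= S A3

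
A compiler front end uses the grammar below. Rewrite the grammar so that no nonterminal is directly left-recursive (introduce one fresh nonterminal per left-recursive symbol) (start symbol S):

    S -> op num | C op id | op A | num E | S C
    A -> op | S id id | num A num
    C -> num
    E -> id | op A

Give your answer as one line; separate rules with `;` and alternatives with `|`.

Directly left-recursive nonterminal: S.
For S: α = {C}, β = {op num, C op id, op A, num E}. Rewrite as S → β S' and S' → α S' | ε.

S -> op num S' | C op id S' | op A S' | num E S'; A -> op | S id id | num A num; C -> num; E -> id | op A; S' -> C S' | epsilon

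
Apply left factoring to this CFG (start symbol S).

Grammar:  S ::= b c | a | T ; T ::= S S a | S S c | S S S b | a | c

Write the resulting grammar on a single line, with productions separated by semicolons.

T has alternatives sharing prefix 'S S': factor to T → S S T' with T' → a | c | S b.

S ::= b c | a | T; T ::= a | c | S S T'; T' ::= a | c | S b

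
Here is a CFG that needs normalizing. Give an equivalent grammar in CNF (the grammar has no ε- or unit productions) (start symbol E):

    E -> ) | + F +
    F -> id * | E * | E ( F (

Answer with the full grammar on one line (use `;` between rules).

Introduce a nonterminal for each terminal appearing in a rule of length ≥ 2: X1 → +, X2 → id, X3 → *, X4 → (.
Binarize each right-hand side of length ≥ 3 by chaining fresh nonterminals (Y1, Y2, …): affected rules were E → X1 F X1; F → E X4 F X4.

E -> ) | X1 Y1; F -> X2 X3 | E X3 | E Y2; X1 -> +; X2 -> id; X3 -> *; X4 -> (; Y1 -> F X1; Y2 -> X4 Y3; Y3 -> F X4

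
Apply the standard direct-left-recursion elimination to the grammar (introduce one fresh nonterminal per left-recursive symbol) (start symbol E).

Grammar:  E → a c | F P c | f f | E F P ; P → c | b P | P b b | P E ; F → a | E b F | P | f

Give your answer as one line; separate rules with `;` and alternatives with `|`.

E → a c E' | F P c E' | f f E'; P → c P' | b P P'; F → a | E b F | P | f; E' → F P E' | ε; P' → b b P' | E P' | ε

Left recursion appears on E, P.
For E: α = {F P}, β = {a c, F P c, f f}. Rewrite as E → β E' and E' → α E' | ε.
For P: α = {b b, E}, β = {c, b P}. Rewrite as P → β P' and P' → α P' | ε.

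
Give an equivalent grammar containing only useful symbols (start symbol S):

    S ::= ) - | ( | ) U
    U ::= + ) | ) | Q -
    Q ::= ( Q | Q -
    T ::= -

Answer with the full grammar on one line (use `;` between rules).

S ::= ) - | ( | ) U; U ::= + ) | )

Generating nonterminals: {S, T, U}.
Reachable from S after that: {S, U}.
Removed useless symbols: {Q, T} and every production mentioning them.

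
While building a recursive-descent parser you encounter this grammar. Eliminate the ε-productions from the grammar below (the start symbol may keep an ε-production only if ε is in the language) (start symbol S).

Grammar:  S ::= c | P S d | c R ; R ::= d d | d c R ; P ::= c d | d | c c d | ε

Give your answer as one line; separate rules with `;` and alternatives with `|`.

The nullable symbols are {P}.
ε ∉ L(G), so no ε-production is kept.
Add the nullable-subset variants: S → P S d gives P S d | S d.

S ::= c | P S d | S d | c R; R ::= d d | d c R; P ::= c d | d | c c d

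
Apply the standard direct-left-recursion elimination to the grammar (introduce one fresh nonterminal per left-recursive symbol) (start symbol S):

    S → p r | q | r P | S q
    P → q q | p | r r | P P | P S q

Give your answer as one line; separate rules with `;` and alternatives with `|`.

Left recursion appears on S, P.
For S: α = {q}, β = {p r, q, r P}. Rewrite as S → β S' and S' → α S' | ε.
For P: α = {P, S q}, β = {q q, p, r r}. Rewrite as P → β P' and P' → α P' | ε.

S → p r S' | q S' | r P S'; P → q q P' | p P' | r r P'; S' → q S' | ε; P' → P P' | S q P' | ε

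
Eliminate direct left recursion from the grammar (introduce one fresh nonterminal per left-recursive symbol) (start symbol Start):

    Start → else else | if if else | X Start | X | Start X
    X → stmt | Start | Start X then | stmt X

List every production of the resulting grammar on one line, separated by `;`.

Start → else else Start1 | if if else Start1 | X Start Start1 | X Start1; X → stmt | Start | Start X then | stmt X; Start1 → X Start1 | ε

Left recursion appears on Start.
For Start: α = {X}, β = {else else, if if else, X Start, X}. Rewrite as Start → β Start1 and Start1 → α Start1 | ε.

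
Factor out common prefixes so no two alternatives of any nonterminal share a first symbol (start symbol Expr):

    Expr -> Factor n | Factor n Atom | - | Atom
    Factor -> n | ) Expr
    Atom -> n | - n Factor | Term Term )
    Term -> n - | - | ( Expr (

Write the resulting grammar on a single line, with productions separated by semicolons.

Expr -> - | Atom | Factor n Expr1; Factor -> n | ) Expr; Atom -> n | - n Factor | Term Term ); Term -> n - | - | ( Expr (; Expr1 -> ε | Atom

Expr has alternatives sharing prefix 'Factor n': factor to Expr → Factor n Expr1 with Expr1 → ε | Atom.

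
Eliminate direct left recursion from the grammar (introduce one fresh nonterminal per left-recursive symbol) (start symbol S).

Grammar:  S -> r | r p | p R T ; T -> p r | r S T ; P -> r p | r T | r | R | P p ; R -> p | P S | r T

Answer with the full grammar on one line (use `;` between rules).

S -> r | r p | p R T; T -> p r | r S T; P -> r p P' | r T P' | r P' | R P'; R -> p | P S | r T; P' -> p P' | ε

Directly left-recursive nonterminal: P.
For P: α = {p}, β = {r p, r T, r, R}. Rewrite as P → β P' and P' → α P' | ε.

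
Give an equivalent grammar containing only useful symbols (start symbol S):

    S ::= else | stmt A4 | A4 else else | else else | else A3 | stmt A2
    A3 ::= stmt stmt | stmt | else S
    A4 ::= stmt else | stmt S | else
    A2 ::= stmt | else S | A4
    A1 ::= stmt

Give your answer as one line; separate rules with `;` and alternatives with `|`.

Generating nonterminals: {A1, A2, A3, A4, S}.
Reachable from S after that: {A2, A3, A4, S}.
Removed useless symbols: {A1} and every production mentioning them.

S ::= else | stmt A4 | A4 else else | else else | else A3 | stmt A2; A3 ::= stmt stmt | stmt | else S; A4 ::= stmt else | stmt S | else; A2 ::= stmt | else S | A4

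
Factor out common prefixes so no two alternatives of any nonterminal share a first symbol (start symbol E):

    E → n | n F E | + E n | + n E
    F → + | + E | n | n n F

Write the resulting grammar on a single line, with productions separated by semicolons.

E has alternatives sharing prefix 'n': factor to E → n E' with E' → ε | F E.
E has alternatives sharing prefix '+': factor to E → + E'' with E'' → E n | n E.
F has alternatives sharing prefix '+': factor to F → + F' with F' → ε | E.
F has alternatives sharing prefix 'n': factor to F → n F'' with F'' → ε | n F.

E → n E' | + E''; F → + F' | n F''; E' → ε | F E; E'' → E n | n E; F' → ε | E; F'' → ε | n F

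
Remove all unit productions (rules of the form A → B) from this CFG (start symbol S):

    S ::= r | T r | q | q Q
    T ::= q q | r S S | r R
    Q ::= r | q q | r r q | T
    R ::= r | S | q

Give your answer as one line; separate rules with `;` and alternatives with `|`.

S ::= r | T r | q | q Q; T ::= q q | r S S | r R; Q ::= r | q q | r r q | r S S | r R; R ::= r | T r | q | q Q

Unit pairs: Q ⇒* {T}; R ⇒* {S}.
For every A with A ⇒* B via unit rules, add B's non-unit alternatives to A; then delete every rule of the form X → Y.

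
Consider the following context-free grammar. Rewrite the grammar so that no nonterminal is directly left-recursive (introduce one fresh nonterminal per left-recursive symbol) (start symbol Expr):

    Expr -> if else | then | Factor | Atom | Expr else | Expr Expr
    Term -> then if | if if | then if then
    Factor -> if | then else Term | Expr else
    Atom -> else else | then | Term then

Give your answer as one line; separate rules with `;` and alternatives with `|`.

Directly left-recursive nonterminal: Expr.
For Expr: α = {else, Expr}, β = {if else, then, Factor, Atom}. Rewrite as Expr → β Expr1 and Expr1 → α Expr1 | ε.

Expr -> if else Expr1 | then Expr1 | Factor Expr1 | Atom Expr1; Term -> then if | if if | then if then; Factor -> if | then else Term | Expr else; Atom -> else else | then | Term then; Expr1 -> else Expr1 | Expr Expr1 | ε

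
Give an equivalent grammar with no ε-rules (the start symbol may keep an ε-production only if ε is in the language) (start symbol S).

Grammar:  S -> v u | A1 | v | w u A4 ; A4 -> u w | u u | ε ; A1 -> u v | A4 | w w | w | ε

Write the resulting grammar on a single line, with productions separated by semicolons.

S -> v u | A1 | v | w u A4 | w u | ε; A4 -> u w | u u; A1 -> u v | A4 | w w | w

Nullable nonterminals: {A1, A4, S}.
ε ∈ L(G) since S is nullable, so keep S → ε.
For each production, add variants omitting each subset of nullable occurrences: S → w u A4 gives w u A4 | w u.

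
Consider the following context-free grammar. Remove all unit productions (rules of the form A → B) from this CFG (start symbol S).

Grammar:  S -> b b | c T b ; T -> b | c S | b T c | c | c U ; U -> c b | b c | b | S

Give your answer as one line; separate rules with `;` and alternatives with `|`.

S -> b b | c T b; T -> b | c S | b T c | c | c U; U -> c b | b c | b | b b | c T b

Unit pairs: U ⇒* {S}.
Replace each nonterminal's rules with the union of the non-unit rules of every nonterminal it unit-derives.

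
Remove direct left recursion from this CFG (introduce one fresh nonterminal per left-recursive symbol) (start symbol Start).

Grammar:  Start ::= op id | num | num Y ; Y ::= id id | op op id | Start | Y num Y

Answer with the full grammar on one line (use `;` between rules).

Start ::= op id | num | num Y; Y ::= id id Y1 | op op id Y1 | Start Y1; Y1 ::= num Y Y1 | ε

Directly left-recursive nonterminal: Y.
For Y: α = {num Y}, β = {id id, op op id, Start}. Rewrite as Y → β Y1 and Y1 → α Y1 | ε.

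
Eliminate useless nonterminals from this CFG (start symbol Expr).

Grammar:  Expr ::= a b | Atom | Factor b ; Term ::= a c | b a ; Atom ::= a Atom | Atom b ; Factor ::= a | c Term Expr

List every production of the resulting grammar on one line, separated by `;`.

Generating nonterminals: {Expr, Factor, Term}.
Reachable from Expr after that: {Expr, Factor, Term}.
Removed useless symbols: {Atom} and every production mentioning them.

Expr ::= a b | Factor b; Term ::= a c | b a; Factor ::= a | c Term Expr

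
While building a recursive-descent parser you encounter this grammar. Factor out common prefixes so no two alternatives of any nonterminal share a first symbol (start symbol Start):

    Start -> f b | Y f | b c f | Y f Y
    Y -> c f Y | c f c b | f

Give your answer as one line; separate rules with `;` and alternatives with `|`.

Start has alternatives sharing prefix 'Y f': factor to Start → Y f Start1 with Start1 → ε | Y.
Y has alternatives sharing prefix 'c f': factor to Y → c f Y1 with Y1 → Y | c b.

Start -> f b | b c f | Y f Start1; Y -> f | c f Y1; Start1 -> epsilon | Y; Y1 -> Y | c b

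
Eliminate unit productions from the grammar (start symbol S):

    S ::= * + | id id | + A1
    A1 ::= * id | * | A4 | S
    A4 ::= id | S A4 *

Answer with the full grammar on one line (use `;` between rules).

S ::= * + | id id | + A1; A1 ::= id | S A4 * | * id | * | * + | id id | + A1; A4 ::= id | S A4 *

Unit pairs: A1 ⇒* {A4, S}.
Replace each nonterminal's rules with the union of the non-unit rules of every nonterminal it unit-derives.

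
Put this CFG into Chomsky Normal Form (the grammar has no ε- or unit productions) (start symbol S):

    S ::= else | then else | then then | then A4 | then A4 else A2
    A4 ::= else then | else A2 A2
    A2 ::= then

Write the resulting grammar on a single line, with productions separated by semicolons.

Introduce a nonterminal for each terminal appearing in a rule of length ≥ 2: X1 → then, X2 → else.
Binarize each right-hand side of length ≥ 3 by chaining fresh nonterminals (Y1, Y2, …): affected rules were S → X1 A4 X2 A2; A4 → X2 A2 A2.

S ::= else | X1 X2 | X1 X1 | X1 A4 | X1 Y1; A4 ::= X2 X1 | X2 Y3; A2 ::= then; X1 ::= then; X2 ::= else; Y1 ::= A4 Y2; Y2 ::= X2 A2; Y3 ::= A2 A2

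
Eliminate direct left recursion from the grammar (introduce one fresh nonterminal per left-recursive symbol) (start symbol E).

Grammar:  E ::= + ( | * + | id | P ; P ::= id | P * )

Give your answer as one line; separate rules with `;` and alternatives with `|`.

Left recursion appears on P.
For P: α = {* )}, β = {id}. Rewrite as P → β P' and P' → α P' | ε.

E ::= + ( | * + | id | P; P ::= id P'; P' ::= * ) P' | epsilon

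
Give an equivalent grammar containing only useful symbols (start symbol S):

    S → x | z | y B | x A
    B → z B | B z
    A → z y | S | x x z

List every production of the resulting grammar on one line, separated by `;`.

Generating nonterminals: {A, S}.
Reachable from S after that: {A, S}.
Removed useless symbols: {B} and every production mentioning them.

S → x | z | x A; A → z y | S | x x z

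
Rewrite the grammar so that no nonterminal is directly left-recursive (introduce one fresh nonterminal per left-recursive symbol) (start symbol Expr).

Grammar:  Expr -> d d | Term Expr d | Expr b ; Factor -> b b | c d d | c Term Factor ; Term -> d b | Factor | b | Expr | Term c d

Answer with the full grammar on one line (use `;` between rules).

Expr -> d d Expr1 | Term Expr d Expr1; Factor -> b b | c d d | c Term Factor; Term -> d b Term1 | Factor Term1 | b Term1 | Expr Term1; Expr1 -> b Expr1 | epsilon; Term1 -> c d Term1 | epsilon

Expr, Term are directly left-recursive.
For Expr: α = {b}, β = {d d, Term Expr d}. Rewrite as Expr → β Expr1 and Expr1 → α Expr1 | ε.
For Term: α = {c d}, β = {d b, Factor, b, Expr}. Rewrite as Term → β Term1 and Term1 → α Term1 | ε.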